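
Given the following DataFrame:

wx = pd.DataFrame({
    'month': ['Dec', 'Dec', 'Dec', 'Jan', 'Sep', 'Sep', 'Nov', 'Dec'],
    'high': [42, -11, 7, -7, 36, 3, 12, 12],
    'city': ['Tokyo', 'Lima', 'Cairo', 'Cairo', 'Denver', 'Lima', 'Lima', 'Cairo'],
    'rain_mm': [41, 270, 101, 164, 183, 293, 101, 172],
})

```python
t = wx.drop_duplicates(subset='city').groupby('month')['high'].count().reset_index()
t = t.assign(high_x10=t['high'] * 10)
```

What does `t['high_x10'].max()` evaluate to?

drop duplicate city (keep=first):
  month  high    city  rain_mm
0   Dec    42   Tokyo       41
1   Dec   -11    Lima      270
2   Dec     7   Cairo      101
4   Sep    36  Denver      183
group by month, count of high:
month
Dec    3
Sep    1
Name: high, dtype: int64
reset_index():
  month  high
0   Dec     3
1   Sep     1
add column high_x10 = t['high'] * 10:
  month  high  high_x10
0   Dec     3        30
1   Sep     1        10

30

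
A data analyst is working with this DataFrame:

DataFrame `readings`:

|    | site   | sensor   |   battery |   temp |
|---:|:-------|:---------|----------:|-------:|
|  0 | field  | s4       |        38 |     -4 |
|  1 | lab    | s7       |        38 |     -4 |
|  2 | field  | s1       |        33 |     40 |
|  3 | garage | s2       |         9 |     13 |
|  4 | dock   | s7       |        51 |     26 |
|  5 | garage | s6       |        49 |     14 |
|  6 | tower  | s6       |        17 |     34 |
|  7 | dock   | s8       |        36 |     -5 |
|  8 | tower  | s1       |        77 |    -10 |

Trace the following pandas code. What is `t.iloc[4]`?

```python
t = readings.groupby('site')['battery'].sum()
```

group by site, sum of battery:
site
dock      87
field     71
garage    58
lab       38
tower     94
Name: battery, dtype: int64
The value at position 4 is 94.

94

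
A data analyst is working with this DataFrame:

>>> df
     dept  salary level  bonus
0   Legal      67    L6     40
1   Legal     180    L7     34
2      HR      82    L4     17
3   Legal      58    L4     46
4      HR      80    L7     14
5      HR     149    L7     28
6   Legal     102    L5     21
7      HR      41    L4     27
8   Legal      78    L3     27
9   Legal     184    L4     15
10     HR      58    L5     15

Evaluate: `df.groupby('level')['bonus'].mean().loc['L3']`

group by level, mean of bonus:
level
L3    27.000000
L4    26.250000
L5    18.000000
L6    40.000000
L7    25.333333
Name: bonus, dtype: float64
So loc['L3'] = 27.0.

27.0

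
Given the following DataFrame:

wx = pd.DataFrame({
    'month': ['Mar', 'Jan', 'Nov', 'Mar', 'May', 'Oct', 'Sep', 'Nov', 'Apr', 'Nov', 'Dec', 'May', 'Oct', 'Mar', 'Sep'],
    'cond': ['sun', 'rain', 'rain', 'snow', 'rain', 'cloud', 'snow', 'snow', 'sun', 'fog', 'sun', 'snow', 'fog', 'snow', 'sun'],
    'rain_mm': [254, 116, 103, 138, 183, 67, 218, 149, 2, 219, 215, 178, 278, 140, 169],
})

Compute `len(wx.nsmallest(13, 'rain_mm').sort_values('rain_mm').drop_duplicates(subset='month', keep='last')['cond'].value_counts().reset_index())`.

take 13 rows with smallest rain_mm:
   month   cond  rain_mm
8    Apr    sun        2
5    Oct  cloud       67
2    Nov   rain      103
1    Jan   rain      116
3    Mar   snow      138
13   Mar   snow      140
7    Nov   snow      149
14   Sep    sun      169
11   May   snow      178
4    May   rain      183
10   Dec    sun      215
6    Sep   snow      218
9    Nov    fog      219
sort by rain_mm:
   month   cond  rain_mm
8    Apr    sun        2
5    Oct  cloud       67
2    Nov   rain      103
1    Jan   rain      116
3    Mar   snow      138
13   Mar   snow      140
7    Nov   snow      149
14   Sep    sun      169
11   May   snow      178
4    May   rain      183
10   Dec    sun      215
6    Sep   snow      218
9    Nov    fog      219
drop duplicate month (keep=last):
   month   cond  rain_mm
8    Apr    sun        2
5    Oct  cloud       67
1    Jan   rain      116
13   Mar   snow      140
4    May   rain      183
10   Dec    sun      215
6    Sep   snow      218
9    Nov    fog      219
value_counts of cond:
cond
sun      2
rain     2
snow     2
cloud    1
fog      1
Name: count, dtype: int64
reset_index():
    cond  count
0    sun      2
1   rain      2
2   snow      2
3  cloud      1
4    fog      1

5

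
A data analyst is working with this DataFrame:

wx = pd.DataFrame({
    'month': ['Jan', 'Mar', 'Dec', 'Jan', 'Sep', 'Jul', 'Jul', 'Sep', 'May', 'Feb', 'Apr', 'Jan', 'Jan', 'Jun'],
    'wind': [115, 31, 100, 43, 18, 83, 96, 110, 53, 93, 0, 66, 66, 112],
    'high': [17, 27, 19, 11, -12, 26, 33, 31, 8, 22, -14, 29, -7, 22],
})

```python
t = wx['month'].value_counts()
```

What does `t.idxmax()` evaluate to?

Jan

value_counts of month:
month
Jan    4
Sep    2
Jul    2
Mar    1
Dec    1
May    1
Feb    1
Apr    1
Jun    1
Name: count, dtype: int64
Finally, label with the largest value = Jan.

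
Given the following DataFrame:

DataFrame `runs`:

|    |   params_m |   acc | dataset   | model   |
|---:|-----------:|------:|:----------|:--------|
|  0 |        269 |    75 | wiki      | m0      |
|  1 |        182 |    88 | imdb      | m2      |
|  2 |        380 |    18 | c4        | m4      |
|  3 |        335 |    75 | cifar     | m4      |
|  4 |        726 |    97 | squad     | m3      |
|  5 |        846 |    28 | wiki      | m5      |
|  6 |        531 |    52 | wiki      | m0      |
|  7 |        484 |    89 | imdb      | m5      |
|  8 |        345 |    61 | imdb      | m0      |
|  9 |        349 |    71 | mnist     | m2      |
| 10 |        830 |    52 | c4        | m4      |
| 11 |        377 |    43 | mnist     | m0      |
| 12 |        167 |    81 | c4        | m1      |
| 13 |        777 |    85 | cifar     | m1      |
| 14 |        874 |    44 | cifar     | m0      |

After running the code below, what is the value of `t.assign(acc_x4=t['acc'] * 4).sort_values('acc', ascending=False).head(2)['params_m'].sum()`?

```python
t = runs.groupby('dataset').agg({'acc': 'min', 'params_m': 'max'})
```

group by dataset: min(acc), max(params_m):
         acc  params_m
dataset               
c4        18       830
cifar     44       874
imdb      61       484
mnist     43       377
squad     97       726
wiki      28       846
add column acc_x4 = t['acc'] * 4:
         acc  params_m  acc_x4
dataset                       
c4        18       830      72
cifar     44       874     176
imdb      61       484     244
mnist     43       377     172
squad     97       726     388
wiki      28       846     112
sort by acc descending:
         acc  params_m  acc_x4
dataset                       
squad     97       726     388
imdb      61       484     244
cifar     44       874     176
mnist     43       377     172
wiki      28       846     112
c4        18       830      72
take first 2 rows:
         acc  params_m  acc_x4
dataset                       
squad     97       726     388
imdb      61       484     244

1210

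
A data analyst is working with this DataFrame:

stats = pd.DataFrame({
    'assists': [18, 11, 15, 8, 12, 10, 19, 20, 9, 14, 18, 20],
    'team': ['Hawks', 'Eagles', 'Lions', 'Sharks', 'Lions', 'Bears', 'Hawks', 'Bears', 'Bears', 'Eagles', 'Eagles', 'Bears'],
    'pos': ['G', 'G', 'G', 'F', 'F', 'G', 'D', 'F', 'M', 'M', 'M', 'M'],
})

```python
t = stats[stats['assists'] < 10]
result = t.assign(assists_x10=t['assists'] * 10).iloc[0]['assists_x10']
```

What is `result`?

filter rows where assists < 10:
   assists    team pos
3        8  Sharks   F
8        9   Bears   M
add column assists_x10 = t['assists'] * 10:
   assists    team pos  assists_x10
3        8  Sharks   F           80
8        9   Bears   M           90
The value at position 0, column 'assists_x10' is 80.

80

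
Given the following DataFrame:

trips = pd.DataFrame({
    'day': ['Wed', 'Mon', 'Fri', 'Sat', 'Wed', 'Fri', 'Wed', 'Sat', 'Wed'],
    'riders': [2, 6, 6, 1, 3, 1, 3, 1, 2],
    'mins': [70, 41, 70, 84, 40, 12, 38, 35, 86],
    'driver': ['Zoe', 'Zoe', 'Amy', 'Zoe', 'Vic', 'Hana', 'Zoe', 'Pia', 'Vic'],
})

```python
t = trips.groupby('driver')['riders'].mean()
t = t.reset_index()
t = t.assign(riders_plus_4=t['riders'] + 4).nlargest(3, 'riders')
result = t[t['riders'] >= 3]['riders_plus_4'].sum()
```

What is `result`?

17.0

group by driver, mean of riders:
driver
Amy     6.0
Hana    1.0
Pia     1.0
Vic     2.5
Zoe     3.0
Name: riders, dtype: float64
reset_index():
  driver  riders
0    Amy     6.0
1   Hana     1.0
2    Pia     1.0
3    Vic     2.5
4    Zoe     3.0
add column riders_plus_4 = t['riders'] + 4:
  driver  riders  riders_plus_4
0    Amy     6.0           10.0
1   Hana     1.0            5.0
2    Pia     1.0            5.0
3    Vic     2.5            6.5
4    Zoe     3.0            7.0
take 3 rows with largest riders:
  driver  riders  riders_plus_4
0    Amy     6.0           10.0
4    Zoe     3.0            7.0
3    Vic     2.5            6.5
filter rows where riders >= 3:
  driver  riders  riders_plus_4
0    Amy     6.0           10.0
4    Zoe     3.0            7.0
Taking the sum of column 'riders_plus_4' gives 17.0.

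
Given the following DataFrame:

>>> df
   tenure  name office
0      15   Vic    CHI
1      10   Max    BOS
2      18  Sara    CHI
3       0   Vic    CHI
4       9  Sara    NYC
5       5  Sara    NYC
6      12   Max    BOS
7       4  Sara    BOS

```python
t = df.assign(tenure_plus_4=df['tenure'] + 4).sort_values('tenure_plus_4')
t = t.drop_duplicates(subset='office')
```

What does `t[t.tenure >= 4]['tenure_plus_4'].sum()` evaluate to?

17

add column tenure_plus_4 = df['tenure'] + 4:
   tenure  name office  tenure_plus_4
0      15   Vic    CHI             19
1      10   Max    BOS             14
2      18  Sara    CHI             22
3       0   Vic    CHI              4
4       9  Sara    NYC             13
5       5  Sara    NYC              9
6      12   Max    BOS             16
7       4  Sara    BOS              8
sort by tenure_plus_4:
   tenure  name office  tenure_plus_4
3       0   Vic    CHI              4
7       4  Sara    BOS              8
5       5  Sara    NYC              9
4       9  Sara    NYC             13
1      10   Max    BOS             14
6      12   Max    BOS             16
0      15   Vic    CHI             19
2      18  Sara    CHI             22
drop duplicate office (keep=first):
   tenure  name office  tenure_plus_4
3       0   Vic    CHI              4
7       4  Sara    BOS              8
5       5  Sara    NYC              9
filter rows where tenure >= 4:
   tenure  name office  tenure_plus_4
7       4  Sara    BOS              8
5       5  Sara    NYC              9
Reading off the sum of column 'tenure_plus_4', we get 17.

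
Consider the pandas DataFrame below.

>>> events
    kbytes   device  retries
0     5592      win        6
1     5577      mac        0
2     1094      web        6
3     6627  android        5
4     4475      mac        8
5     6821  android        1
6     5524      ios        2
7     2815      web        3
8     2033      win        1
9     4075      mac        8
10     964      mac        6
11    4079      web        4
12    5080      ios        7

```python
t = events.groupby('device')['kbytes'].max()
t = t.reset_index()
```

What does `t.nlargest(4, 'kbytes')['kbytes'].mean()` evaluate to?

group by device, max of kbytes:
device
android    6821
ios        5524
mac        5577
web        4079
win        5592
Name: kbytes, dtype: int64
reset_index():
    device  kbytes
0  android    6821
1      ios    5524
2      mac    5577
3      web    4079
4      win    5592
take 4 rows with largest kbytes:
    device  kbytes
0  android    6821
4      win    5592
2      mac    5577
1      ios    5524
So mean() = 5878.5.

5878.5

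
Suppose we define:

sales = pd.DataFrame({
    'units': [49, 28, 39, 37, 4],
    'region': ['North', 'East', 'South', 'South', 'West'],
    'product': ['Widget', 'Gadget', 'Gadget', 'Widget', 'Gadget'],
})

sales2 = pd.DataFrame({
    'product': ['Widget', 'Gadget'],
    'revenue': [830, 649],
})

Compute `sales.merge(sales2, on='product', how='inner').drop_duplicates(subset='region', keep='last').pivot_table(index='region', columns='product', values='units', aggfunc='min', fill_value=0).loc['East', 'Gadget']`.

28

merge on 'product' (how='inner') → 5 rows:
   units region product  revenue
0     49  North  Widget      830
1     28   East  Gadget      649
2     39  South  Gadget      649
3     37  South  Widget      830
4      4   West  Gadget      649
drop duplicate region (keep=last):
   units region product  revenue
0     49  North  Widget      830
1     28   East  Gadget      649
3     37  South  Widget      830
4      4   West  Gadget      649
pivot: rows=region, cols=product, min(units):
product  Gadget  Widget
region                 
East         28       0
North         0      49
South         0      37
West          4       0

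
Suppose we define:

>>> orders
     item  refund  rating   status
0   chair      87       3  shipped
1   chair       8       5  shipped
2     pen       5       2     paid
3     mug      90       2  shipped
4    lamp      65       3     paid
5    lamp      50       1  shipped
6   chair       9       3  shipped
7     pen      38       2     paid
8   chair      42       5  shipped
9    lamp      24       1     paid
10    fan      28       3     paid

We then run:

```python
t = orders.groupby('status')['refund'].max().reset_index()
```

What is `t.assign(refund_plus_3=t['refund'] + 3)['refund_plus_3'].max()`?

93

group by status, max of refund:
status
paid       65
shipped    90
Name: refund, dtype: int64
reset_index():
    status  refund
0     paid      65
1  shipped      90
add column refund_plus_3 = t['refund'] + 3:
    status  refund  refund_plus_3
0     paid      65             68
1  shipped      90             93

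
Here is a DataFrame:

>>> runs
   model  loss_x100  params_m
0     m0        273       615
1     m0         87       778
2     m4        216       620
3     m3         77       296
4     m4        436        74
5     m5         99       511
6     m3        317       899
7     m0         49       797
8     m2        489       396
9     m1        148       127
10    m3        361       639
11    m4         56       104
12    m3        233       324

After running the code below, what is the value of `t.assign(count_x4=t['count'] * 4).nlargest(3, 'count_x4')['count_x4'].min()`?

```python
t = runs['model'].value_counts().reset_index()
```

12

value_counts of model:
model
m3    4
m0    3
m4    3
m5    1
m2    1
m1    1
Name: count, dtype: int64
reset_index():
  model  count
0    m3      4
1    m0      3
2    m4      3
3    m5      1
4    m2      1
5    m1      1
add column count_x4 = t['count'] * 4:
  model  count  count_x4
0    m3      4        16
1    m0      3        12
2    m4      3        12
3    m5      1         4
4    m2      1         4
5    m1      1         4
take 3 rows with largest count_x4:
  model  count  count_x4
0    m3      4        16
1    m0      3        12
2    m4      3        12
Finally, min of column 'count_x4' = 12.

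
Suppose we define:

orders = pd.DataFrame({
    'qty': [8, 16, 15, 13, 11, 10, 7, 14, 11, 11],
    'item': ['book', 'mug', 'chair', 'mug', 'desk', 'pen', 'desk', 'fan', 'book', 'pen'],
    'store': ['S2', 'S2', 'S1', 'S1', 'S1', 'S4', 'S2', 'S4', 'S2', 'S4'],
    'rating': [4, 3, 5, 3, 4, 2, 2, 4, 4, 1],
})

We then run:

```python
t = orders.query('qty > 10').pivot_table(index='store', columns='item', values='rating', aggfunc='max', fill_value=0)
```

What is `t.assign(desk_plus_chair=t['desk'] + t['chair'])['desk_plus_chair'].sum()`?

9

filter rows where qty > 10:
   qty   item store  rating
1   16    mug    S2       3
2   15  chair    S1       5
3   13    mug    S1       3
4   11   desk    S1       4
7   14    fan    S4       4
8   11   book    S2       4
9   11    pen    S4       1
pivot: rows=store, cols=item, max(rating):
item   book  chair  desk  fan  mug  pen
store                                  
S1        0      5     4    0    3    0
S2        4      0     0    0    3    0
S4        0      0     0    4    0    1
add column desk_plus_chair = t['desk'] + t['chair']:
item   book  chair  desk  fan  mug  pen  desk_plus_chair
store                                                   
S1        0      5     4    0    3    0                9
S2        4      0     0    0    3    0                0
S4        0      0     0    4    0    1                0
Taking the sum of column 'desk_plus_chair' gives 9.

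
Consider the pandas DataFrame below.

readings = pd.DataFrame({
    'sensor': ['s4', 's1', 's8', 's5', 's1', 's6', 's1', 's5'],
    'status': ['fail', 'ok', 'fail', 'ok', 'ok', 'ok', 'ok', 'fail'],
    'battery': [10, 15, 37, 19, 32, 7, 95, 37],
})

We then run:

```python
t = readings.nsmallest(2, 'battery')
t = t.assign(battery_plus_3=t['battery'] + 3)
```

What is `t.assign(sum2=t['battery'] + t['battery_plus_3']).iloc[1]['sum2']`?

take 2 rows with smallest battery:
  sensor status  battery
5     s6     ok        7
0     s4   fail       10
add column battery_plus_3 = t['battery'] + 3:
  sensor status  battery  battery_plus_3
5     s6     ok        7              10
0     s4   fail       10              13
add column sum2 = t['battery'] + t['battery_plus_3']:
  sensor status  battery  battery_plus_3  sum2
5     s6     ok        7              10    17
0     s4   fail       10              13    23
The value at position 1, column 'sum2' is 23.

23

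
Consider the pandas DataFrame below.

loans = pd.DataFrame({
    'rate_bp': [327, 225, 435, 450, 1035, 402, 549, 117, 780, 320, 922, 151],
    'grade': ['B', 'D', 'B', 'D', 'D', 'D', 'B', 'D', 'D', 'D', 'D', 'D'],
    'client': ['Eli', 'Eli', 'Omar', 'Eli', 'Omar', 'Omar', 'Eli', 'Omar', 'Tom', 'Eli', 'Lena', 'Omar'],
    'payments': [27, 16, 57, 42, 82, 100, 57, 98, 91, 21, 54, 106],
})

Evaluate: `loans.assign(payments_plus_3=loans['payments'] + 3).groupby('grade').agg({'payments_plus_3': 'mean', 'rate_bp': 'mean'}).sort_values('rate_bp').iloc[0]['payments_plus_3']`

add column payments_plus_3 = loans['payments'] + 3:
    rate_bp grade client  payments  payments_plus_3
0       327     B    Eli        27               30
1       225     D    Eli        16               19
2       435     B   Omar        57               60
3       450     D    Eli        42               45
4      1035     D   Omar        82               85
5       402     D   Omar       100              103
6       549     B    Eli        57               60
7       117     D   Omar        98              101
8       780     D    Tom        91               94
9       320     D    Eli        21               24
10      922     D   Lena        54               57
11      151     D   Omar       106              109
group by grade: mean(payments_plus_3), mean(rate_bp):
       payments_plus_3     rate_bp
grade                             
B            50.000000  437.000000
D            70.777778  489.111111
sort by rate_bp:
       payments_plus_3     rate_bp
grade                             
B            50.000000  437.000000
D            70.777778  489.111111
Hence 50.0.

50.0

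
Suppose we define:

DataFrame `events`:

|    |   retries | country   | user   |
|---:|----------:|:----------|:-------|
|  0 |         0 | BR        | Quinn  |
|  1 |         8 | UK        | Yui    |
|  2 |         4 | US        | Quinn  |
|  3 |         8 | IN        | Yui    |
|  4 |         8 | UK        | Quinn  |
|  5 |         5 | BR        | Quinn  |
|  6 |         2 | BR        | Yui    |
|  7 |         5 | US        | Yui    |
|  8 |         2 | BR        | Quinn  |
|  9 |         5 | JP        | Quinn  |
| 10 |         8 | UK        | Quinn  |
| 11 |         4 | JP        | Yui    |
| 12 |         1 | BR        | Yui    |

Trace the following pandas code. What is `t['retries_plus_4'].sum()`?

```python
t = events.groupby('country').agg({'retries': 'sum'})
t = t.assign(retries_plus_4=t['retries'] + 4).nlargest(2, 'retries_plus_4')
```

42

group by country, sum of retries:
         retries
country         
BR            10
IN             8
JP             9
UK            24
US             9
add column retries_plus_4 = t['retries'] + 4:
         retries  retries_plus_4
country                         
BR            10              14
IN             8              12
JP             9              13
UK            24              28
US             9              13
take 2 rows with largest retries_plus_4:
         retries  retries_plus_4
country                         
UK            24              28
BR            10              14
So sum() = 42.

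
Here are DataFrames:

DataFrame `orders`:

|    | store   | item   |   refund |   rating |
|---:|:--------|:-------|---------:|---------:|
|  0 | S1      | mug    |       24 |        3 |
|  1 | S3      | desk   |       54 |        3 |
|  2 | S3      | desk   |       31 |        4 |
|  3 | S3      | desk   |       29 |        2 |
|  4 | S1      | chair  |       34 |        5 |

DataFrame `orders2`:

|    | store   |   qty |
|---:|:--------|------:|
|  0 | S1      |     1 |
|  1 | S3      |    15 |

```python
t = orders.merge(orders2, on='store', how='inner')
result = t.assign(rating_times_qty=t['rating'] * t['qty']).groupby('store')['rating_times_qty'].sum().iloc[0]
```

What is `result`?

merge on 'store' (how='inner') → 5 rows:
  store   item  refund  rating  qty
0    S1    mug      24       3    1
1    S3   desk      54       3   15
2    S3   desk      31       4   15
3    S3   desk      29       2   15
4    S1  chair      34       5    1
add column rating_times_qty = t['rating'] * t['qty']:
  store   item  refund  rating  qty  rating_times_qty
0    S1    mug      24       3    1                 3
1    S3   desk      54       3   15                45
2    S3   desk      31       4   15                60
3    S3   desk      29       2   15                30
4    S1  chair      34       5    1                 5
group by store, sum of rating_times_qty:
store
S1      8
S3    135
Name: rating_times_qty, dtype: int64

8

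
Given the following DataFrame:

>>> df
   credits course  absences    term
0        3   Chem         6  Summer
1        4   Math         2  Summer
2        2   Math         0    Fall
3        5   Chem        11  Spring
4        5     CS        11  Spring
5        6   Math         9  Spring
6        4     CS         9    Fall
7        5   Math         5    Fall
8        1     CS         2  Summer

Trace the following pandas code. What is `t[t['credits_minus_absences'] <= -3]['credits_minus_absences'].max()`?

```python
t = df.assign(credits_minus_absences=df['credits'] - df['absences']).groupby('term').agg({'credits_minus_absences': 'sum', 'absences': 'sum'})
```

add column credits_minus_absences = df['credits'] - df['absences']:
   credits course  absences    term  credits_minus_absences
0        3   Chem         6  Summer                      -3
1        4   Math         2  Summer                       2
2        2   Math         0    Fall                       2
3        5   Chem        11  Spring                      -6
4        5     CS        11  Spring                      -6
5        6   Math         9  Spring                      -3
6        4     CS         9    Fall                      -5
7        5   Math         5    Fall                       0
8        1     CS         2  Summer                      -1
group by term: sum(credits_minus_absences), sum(absences):
        credits_minus_absences  absences
term                                    
Fall                        -3        14
Spring                     -15        31
Summer                      -2        10
filter rows where credits_minus_absences <= -3:
        credits_minus_absences  absences
term                                    
Fall                        -3        14
Spring                     -15        31
Taking the max of column 'credits_minus_absences' gives -3.

-3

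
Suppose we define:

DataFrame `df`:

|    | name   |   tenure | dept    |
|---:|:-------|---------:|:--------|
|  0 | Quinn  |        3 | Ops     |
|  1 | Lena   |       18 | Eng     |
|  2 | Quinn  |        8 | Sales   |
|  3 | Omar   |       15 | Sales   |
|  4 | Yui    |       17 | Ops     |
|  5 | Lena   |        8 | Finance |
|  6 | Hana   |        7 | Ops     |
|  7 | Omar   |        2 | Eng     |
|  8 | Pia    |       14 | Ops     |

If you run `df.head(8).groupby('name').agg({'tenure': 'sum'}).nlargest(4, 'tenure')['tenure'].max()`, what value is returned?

take first 8 rows:
    name  tenure     dept
0  Quinn       3      Ops
1   Lena      18      Eng
2  Quinn       8    Sales
3   Omar      15    Sales
4    Yui      17      Ops
5   Lena       8  Finance
6   Hana       7      Ops
7   Omar       2      Eng
group by name, sum of tenure:
       tenure
name         
Hana        7
Lena       26
Omar       17
Quinn      11
Yui        17
take 4 rows with largest tenure:
       tenure
name         
Lena       26
Omar       17
Yui        17
Quinn      11
Taking the max of column 'tenure' gives 26.

26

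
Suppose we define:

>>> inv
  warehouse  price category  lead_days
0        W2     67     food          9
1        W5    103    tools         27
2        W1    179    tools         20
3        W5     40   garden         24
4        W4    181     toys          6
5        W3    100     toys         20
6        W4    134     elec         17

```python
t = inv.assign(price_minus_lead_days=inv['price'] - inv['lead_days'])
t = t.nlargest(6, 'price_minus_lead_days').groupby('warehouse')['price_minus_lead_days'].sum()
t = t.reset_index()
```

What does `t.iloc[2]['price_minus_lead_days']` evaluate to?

add column price_minus_lead_days = inv['price'] - inv['lead_days']:
  warehouse  price category  lead_days  price_minus_lead_days
0        W2     67     food          9                     58
1        W5    103    tools         27                     76
2        W1    179    tools         20                    159
3        W5     40   garden         24                     16
4        W4    181     toys          6                    175
5        W3    100     toys         20                     80
6        W4    134     elec         17                    117
take 6 rows with largest price_minus_lead_days:
  warehouse  price category  lead_days  price_minus_lead_days
4        W4    181     toys          6                    175
2        W1    179    tools         20                    159
6        W4    134     elec         17                    117
5        W3    100     toys         20                     80
1        W5    103    tools         27                     76
0        W2     67     food          9                     58
group by warehouse, sum of price_minus_lead_days:
warehouse
W1    159
W2     58
W3     80
W4    292
W5     76
Name: price_minus_lead_days, dtype: int64
reset_index():
  warehouse  price_minus_lead_days
0        W1                    159
1        W2                     58
2        W3                     80
3        W4                    292
4        W5                     76
So iloc[2]['price_minus_lead_days'] = 80.

80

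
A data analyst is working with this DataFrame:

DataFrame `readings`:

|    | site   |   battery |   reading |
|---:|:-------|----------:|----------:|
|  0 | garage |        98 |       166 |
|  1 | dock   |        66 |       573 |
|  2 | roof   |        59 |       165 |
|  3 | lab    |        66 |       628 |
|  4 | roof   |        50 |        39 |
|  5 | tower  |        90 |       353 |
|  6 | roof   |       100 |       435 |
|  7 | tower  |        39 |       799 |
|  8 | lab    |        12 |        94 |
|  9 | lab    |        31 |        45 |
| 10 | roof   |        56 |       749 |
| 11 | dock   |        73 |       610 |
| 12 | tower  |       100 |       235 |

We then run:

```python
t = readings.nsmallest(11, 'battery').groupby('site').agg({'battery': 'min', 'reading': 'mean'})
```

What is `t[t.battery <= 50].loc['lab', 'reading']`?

255.666666667

take 11 rows with smallest battery:
      site  battery  reading
8      lab       12       94
9      lab       31       45
7    tower       39      799
4     roof       50       39
10    roof       56      749
2     roof       59      165
1     dock       66      573
3      lab       66      628
11    dock       73      610
5    tower       90      353
0   garage       98      166
group by site: min(battery), mean(reading):
        battery     reading
site                       
dock         66  591.500000
garage       98  166.000000
lab          12  255.666667
roof         50  317.666667
tower        39  576.000000
filter rows where battery <= 50:
       battery     reading
site                      
lab         12  255.666667
roof        50  317.666667
tower       39  576.000000
value at row 'lab', column 'reading' → 255.666666667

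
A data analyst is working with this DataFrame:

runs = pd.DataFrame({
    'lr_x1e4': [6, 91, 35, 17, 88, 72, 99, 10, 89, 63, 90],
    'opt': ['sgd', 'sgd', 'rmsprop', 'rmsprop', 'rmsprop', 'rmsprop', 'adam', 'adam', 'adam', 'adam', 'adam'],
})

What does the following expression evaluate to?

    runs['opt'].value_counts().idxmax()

adam

value_counts of opt:
opt
adam       5
rmsprop    4
sgd        2
Name: count, dtype: int64
The label with the largest value is adam.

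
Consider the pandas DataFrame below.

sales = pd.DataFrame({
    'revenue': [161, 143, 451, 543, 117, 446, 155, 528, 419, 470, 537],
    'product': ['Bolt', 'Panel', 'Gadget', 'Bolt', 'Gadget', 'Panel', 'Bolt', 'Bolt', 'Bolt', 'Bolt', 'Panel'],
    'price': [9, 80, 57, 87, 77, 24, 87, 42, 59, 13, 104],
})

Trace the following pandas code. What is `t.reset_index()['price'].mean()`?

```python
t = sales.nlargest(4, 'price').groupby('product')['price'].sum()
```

179.0

take 4 rows with largest price:
    revenue product  price
10      537   Panel    104
3       543    Bolt     87
6       155    Bolt     87
1       143   Panel     80
group by product, sum of price:
product
Bolt     174
Panel    184
Name: price, dtype: int64
reset_index():
  product  price
0    Bolt    174
1   Panel    184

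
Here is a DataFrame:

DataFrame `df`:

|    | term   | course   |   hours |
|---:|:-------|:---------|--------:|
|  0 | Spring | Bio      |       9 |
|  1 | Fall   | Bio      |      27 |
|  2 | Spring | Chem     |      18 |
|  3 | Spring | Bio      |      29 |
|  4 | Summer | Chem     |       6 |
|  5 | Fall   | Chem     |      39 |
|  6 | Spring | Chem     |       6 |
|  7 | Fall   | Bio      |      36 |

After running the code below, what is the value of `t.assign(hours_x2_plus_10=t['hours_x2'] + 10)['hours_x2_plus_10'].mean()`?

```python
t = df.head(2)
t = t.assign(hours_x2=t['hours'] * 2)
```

take first 2 rows:
     term course  hours
0  Spring    Bio      9
1    Fall    Bio     27
add column hours_x2 = t['hours'] * 2:
     term course  hours  hours_x2
0  Spring    Bio      9        18
1    Fall    Bio     27        54
add column hours_x2_plus_10 = t['hours_x2'] + 10:
     term course  hours  hours_x2  hours_x2_plus_10
0  Spring    Bio      9        18                28
1    Fall    Bio     27        54                64

46.0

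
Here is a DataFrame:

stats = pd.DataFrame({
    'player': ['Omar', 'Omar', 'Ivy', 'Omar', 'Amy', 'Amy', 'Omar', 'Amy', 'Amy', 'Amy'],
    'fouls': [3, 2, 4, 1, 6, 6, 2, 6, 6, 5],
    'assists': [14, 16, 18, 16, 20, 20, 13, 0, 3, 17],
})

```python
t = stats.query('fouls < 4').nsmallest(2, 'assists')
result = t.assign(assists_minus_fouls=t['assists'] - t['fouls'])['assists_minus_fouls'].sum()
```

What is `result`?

22

filter rows where fouls < 4:
  player  fouls  assists
0   Omar      3       14
1   Omar      2       16
3   Omar      1       16
6   Omar      2       13
take 2 rows with smallest assists:
  player  fouls  assists
6   Omar      2       13
0   Omar      3       14
add column assists_minus_fouls = t['assists'] - t['fouls']:
  player  fouls  assists  assists_minus_fouls
6   Omar      2       13                   11
0   Omar      3       14                   11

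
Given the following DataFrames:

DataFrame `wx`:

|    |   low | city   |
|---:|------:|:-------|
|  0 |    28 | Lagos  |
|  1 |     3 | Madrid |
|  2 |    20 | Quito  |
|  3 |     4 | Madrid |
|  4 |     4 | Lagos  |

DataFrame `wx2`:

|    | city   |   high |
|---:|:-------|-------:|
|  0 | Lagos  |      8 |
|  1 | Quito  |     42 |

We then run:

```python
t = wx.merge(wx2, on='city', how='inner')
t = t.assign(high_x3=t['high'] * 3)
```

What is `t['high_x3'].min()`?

merge on 'city' (how='inner') → 3 rows:
   low   city  high
0   28  Lagos     8
1   20  Quito    42
2    4  Lagos     8
add column high_x3 = t['high'] * 3:
   low   city  high  high_x3
0   28  Lagos     8       24
1   20  Quito    42      126
2    4  Lagos     8       24

24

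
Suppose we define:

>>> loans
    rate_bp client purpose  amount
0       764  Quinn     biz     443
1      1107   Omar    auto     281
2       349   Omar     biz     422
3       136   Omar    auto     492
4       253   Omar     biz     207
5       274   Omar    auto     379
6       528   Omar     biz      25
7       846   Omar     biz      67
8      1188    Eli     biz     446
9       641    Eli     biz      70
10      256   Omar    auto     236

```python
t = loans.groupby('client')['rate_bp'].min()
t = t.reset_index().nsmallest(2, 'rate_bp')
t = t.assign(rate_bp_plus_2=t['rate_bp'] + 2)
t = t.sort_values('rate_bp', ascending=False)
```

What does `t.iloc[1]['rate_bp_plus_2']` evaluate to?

138

group by client, min of rate_bp:
client
Eli      641
Omar     136
Quinn    764
Name: rate_bp, dtype: int64
reset_index():
  client  rate_bp
0    Eli      641
1   Omar      136
2  Quinn      764
take 2 rows with smallest rate_bp:
  client  rate_bp
1   Omar      136
0    Eli      641
add column rate_bp_plus_2 = t['rate_bp'] + 2:
  client  rate_bp  rate_bp_plus_2
1   Omar      136             138
0    Eli      641             643
sort by rate_bp descending:
  client  rate_bp  rate_bp_plus_2
0    Eli      641             643
1   Omar      136             138
The value at position 1, column 'rate_bp_plus_2' is 138.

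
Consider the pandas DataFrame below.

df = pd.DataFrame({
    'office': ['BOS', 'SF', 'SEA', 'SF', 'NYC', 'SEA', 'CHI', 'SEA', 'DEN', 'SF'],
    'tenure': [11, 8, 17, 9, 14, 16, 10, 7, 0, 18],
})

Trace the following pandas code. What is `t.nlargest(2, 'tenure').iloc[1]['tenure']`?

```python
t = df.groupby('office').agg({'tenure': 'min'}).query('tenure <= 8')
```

group by office, min of tenure:
        tenure
office        
BOS         11
CHI         10
DEN          0
NYC         14
SEA          7
SF           8
filter rows where tenure <= 8:
        tenure
office        
DEN          0
SEA          7
SF           8
take 2 rows with largest tenure:
        tenure
office        
SF           8
SEA          7
So iloc[1]['tenure'] = 7.

7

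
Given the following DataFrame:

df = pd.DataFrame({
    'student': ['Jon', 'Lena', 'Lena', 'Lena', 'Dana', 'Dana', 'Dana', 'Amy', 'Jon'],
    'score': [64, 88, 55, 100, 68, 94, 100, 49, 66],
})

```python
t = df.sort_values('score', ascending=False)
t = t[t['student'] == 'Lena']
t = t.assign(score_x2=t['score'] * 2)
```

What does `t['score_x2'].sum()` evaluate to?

sort by score descending:
  student  score
3    Lena    100
6    Dana    100
5    Dana     94
1    Lena     88
4    Dana     68
8     Jon     66
0     Jon     64
2    Lena     55
7     Amy     49
filter rows where student == 'Lena':
  student  score
3    Lena    100
1    Lena     88
2    Lena     55
add column score_x2 = t['score'] * 2:
  student  score  score_x2
3    Lena    100       200
1    Lena     88       176
2    Lena     55       110

486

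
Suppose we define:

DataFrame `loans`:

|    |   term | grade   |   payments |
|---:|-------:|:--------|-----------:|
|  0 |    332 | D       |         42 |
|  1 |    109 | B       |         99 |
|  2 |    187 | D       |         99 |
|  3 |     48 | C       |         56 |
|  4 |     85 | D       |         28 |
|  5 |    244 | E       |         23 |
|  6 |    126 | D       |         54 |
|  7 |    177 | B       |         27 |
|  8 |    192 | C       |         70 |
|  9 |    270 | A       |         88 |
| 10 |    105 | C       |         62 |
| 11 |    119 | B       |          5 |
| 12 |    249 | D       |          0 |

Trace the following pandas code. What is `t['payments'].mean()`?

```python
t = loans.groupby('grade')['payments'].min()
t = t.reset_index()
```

34.4

group by grade, min of payments:
grade
A    88
B     5
C    56
D     0
E    23
Name: payments, dtype: int64
reset_index():
  grade  payments
0     A        88
1     B         5
2     C        56
3     D         0
4     E        23
Taking the mean of column 'payments' gives 34.4.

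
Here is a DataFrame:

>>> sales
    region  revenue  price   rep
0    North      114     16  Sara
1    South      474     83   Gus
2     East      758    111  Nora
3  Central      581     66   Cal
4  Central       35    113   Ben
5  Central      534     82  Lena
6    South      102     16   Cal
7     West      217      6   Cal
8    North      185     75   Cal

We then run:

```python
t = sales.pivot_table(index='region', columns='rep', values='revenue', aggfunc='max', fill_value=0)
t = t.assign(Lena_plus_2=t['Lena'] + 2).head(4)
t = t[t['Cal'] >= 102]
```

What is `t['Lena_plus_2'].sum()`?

540

pivot: rows=region, cols=rep, max(revenue):
rep      Ben  Cal  Gus  Lena  Nora  Sara
region                                  
Central   35  581    0   534     0     0
East       0    0    0     0   758     0
North      0  185    0     0     0   114
South      0  102  474     0     0     0
West       0  217    0     0     0     0
add column Lena_plus_2 = t['Lena'] + 2:
rep      Ben  Cal  Gus  Lena  Nora  Sara  Lena_plus_2
region                                               
Central   35  581    0   534     0     0          536
East       0    0    0     0   758     0            2
North      0  185    0     0     0   114            2
South      0  102  474     0     0     0            2
West       0  217    0     0     0     0            2
take first 4 rows:
rep      Ben  Cal  Gus  Lena  Nora  Sara  Lena_plus_2
region                                               
Central   35  581    0   534     0     0          536
East       0    0    0     0   758     0            2
North      0  185    0     0     0   114            2
South      0  102  474     0     0     0            2
filter rows where Cal >= 102:
rep      Ben  Cal  Gus  Lena  Nora  Sara  Lena_plus_2
region                                               
Central   35  581    0   534     0     0          536
North      0  185    0     0     0   114            2
South      0  102  474     0     0     0            2
sum of column 'Lena_plus_2' → 540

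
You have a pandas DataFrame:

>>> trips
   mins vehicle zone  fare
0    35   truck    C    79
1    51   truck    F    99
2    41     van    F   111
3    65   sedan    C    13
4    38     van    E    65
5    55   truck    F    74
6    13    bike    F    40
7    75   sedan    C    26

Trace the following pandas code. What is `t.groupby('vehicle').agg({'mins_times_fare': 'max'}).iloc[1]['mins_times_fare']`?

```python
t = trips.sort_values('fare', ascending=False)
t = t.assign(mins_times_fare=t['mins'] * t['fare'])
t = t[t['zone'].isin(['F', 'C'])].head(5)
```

5049

sort by fare descending:
   mins vehicle zone  fare
2    41     van    F   111
1    51   truck    F    99
0    35   truck    C    79
5    55   truck    F    74
4    38     van    E    65
6    13    bike    F    40
7    75   sedan    C    26
3    65   sedan    C    13
add column mins_times_fare = t['mins'] * t['fare']:
   mins vehicle zone  fare  mins_times_fare
2    41     van    F   111             4551
1    51   truck    F    99             5049
0    35   truck    C    79             2765
5    55   truck    F    74             4070
4    38     van    E    65             2470
6    13    bike    F    40              520
7    75   sedan    C    26             1950
3    65   sedan    C    13              845
filter rows where zone in ['F', 'C']:
   mins vehicle zone  fare  mins_times_fare
2    41     van    F   111             4551
1    51   truck    F    99             5049
0    35   truck    C    79             2765
5    55   truck    F    74             4070
6    13    bike    F    40              520
7    75   sedan    C    26             1950
3    65   sedan    C    13              845
take first 5 rows:
   mins vehicle zone  fare  mins_times_fare
2    41     van    F   111             4551
1    51   truck    F    99             5049
0    35   truck    C    79             2765
5    55   truck    F    74             4070
6    13    bike    F    40              520
group by vehicle, max of mins_times_fare:
         mins_times_fare
vehicle                 
bike                 520
truck               5049
van                 4551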